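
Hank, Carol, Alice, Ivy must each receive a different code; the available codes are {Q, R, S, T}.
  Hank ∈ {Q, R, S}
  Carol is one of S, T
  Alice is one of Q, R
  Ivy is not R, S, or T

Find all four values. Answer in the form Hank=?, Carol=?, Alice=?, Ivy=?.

Ivy's domain is down to {Q}, so Ivy = Q. Eliminate Q elsewhere: Hank, Alice.
That leaves Alice = R. Strike R from Hank.
Hank must be S (only option left). Strike S from Carol.
Carol's domain is down to {T}, so Carol = T.

Hank=S, Carol=T, Alice=R, Ivy=Q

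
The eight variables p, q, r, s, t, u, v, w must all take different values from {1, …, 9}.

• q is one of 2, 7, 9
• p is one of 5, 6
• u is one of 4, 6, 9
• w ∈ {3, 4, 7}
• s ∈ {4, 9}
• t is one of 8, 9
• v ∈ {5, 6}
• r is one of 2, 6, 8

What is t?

The 8 variables together cover exactly {2, 3, 4, 5, 6, 7, 8, 9} — 8 values for 8 variables — and 3 appears only in w's list, so w = 3.
Among the 7 still-open variables, 7 fits only q (and all 7 values in {2, 4, 5, 6, 7, 8, 9} must be used), so q = 7.
The 6 still-open variables draw from only 6 values {2, 4, 5, 6, 8, 9}, so each is used; only r can be 2, hence r = 2.
The 5 still-open variables draw from only 5 values {4, 5, 6, 8, 9}, so each is used; only t can be 8, hence t = 8.

8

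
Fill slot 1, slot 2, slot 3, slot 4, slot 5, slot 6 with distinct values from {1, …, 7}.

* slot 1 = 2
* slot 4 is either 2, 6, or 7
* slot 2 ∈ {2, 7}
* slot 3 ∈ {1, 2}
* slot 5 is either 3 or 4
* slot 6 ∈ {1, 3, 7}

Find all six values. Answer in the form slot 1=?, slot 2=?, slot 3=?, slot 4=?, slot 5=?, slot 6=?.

slot 1=2, slot 2=7, slot 3=1, slot 4=6, slot 5=4, slot 6=3

slot 1's domain is down to {2}, so slot 1 = 2. Strike 2 from slot 2, slot 3, slot 4.
slot 2 must be 7 (only option left). Eliminate 7 elsewhere: slot 4, slot 6.
slot 3's domain is down to {1}, so slot 3 = 1. Remove 1 from slot 6.
slot 4 has just one choice, so slot 4 = 6.
slot 6's domain is down to {3}, so slot 6 = 3. Eliminate 3 elsewhere: slot 5.
That leaves slot 5 = 4.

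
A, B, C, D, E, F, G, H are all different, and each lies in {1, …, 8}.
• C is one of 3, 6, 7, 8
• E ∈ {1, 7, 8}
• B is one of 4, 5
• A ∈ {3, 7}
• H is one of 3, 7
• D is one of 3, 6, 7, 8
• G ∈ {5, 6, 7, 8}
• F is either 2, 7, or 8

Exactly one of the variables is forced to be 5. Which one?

Among the 8 variables, 1 fits only E (and all 8 values in {1, 2, 3, 4, 5, 6, 7, 8} must be used), so E = 1.
The 7 still-open variables together cover exactly {2, 3, 4, 5, 6, 7, 8} — 7 values for 7 variables — and 2 appears only in F's list, so F = 2.
The 6 still-open variables together cover exactly {3, 4, 5, 6, 7, 8} — 6 values for 6 variables — and 4 appears only in B's list, so B = 4.
The 5 still-open variables draw from only 5 values {3, 5, 6, 7, 8}, so each is used; only G can be 5, hence G = 5.

G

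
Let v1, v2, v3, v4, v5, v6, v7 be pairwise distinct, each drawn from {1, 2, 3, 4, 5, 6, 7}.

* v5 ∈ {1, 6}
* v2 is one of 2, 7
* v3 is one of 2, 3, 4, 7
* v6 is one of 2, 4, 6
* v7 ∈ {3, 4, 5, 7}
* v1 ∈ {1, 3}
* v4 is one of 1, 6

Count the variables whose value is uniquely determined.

The 7 variables draw from only 7 values {1, 2, 3, 4, 5, 6, 7}, so each is used; only v7 can be 5, hence v7 = 5.
v4 and v5 share exactly the 2 values {1, 6}; by pigeonhole those values go to them, so strike 1, 6 from v1, v6.
v1 has just one choice, so v1 = 3. Strike 3 from v3.
Determined: v1=3, v7=5. The other variables each still have more than one consistent value. That makes 2.

2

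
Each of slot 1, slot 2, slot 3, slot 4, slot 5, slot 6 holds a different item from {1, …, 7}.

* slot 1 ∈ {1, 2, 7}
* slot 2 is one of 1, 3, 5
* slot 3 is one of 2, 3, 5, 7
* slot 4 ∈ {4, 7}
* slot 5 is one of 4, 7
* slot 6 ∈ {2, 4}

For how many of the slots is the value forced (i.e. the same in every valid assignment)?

2

slot 4 and slot 5 between them cover only {4, 7} — a naked pair. Remove those values from slot 1, slot 3, slot 6.
slot 6's domain is down to {2}, so slot 6 = 2. Remove 2 from slot 1, slot 3.
That leaves slot 1 = 1. Eliminate 1 elsewhere: slot 2.
Determined: slot 1=1, slot 6=2. The other slots each still have more than one consistent value. That makes 2.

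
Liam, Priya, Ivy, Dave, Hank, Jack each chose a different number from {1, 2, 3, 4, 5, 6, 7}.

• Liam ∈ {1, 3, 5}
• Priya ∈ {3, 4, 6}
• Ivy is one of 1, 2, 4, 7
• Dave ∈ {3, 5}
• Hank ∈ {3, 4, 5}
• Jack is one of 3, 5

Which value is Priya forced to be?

Dave and Jack share exactly the 2 values {3, 5}; by pigeonhole those values go to them, so strike 3, 5 from Liam, Priya, Hank.
Liam has just one choice, so Liam = 1. Strike 1 from Ivy.
Hank's domain is down to {4}, so Hank = 4. Strike 4 from Priya, Ivy.
So Priya = 6.

6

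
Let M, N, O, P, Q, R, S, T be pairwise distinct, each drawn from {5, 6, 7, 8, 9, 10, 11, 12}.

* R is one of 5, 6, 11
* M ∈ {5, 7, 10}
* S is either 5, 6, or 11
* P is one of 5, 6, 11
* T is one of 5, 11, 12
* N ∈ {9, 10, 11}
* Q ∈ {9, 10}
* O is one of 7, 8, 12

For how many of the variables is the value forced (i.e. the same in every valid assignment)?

3

The 8 variables draw from only 8 values {5, 6, 7, 8, 9, 10, 11, 12}, so each is used; only O can be 8, hence O = 8.
Among the 7 still-open variables, 7 fits only M (and all 7 values in {5, 6, 7, 9, 10, 11, 12} must be used), so M = 7.
The 6 still-open variables together cover exactly {5, 6, 9, 10, 11, 12} — 6 values for 6 variables — and 12 appears only in T's list, so T = 12.
P, R, S between them cover only {5, 6, 11} — a naked triple. Remove those values from N.
Determined: M=7, O=8, T=12. The other variables each still have more than one consistent value. That makes 3.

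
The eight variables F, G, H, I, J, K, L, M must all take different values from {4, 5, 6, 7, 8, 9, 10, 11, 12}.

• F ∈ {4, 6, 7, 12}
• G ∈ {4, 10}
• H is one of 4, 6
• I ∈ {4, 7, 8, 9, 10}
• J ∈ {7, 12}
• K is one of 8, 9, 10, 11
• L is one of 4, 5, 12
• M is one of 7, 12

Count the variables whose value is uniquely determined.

The 2 variables J and M are confined to {7, 12}, which locks those values in; drop them from F, I, L.
The 2 variables F and H are confined to {4, 6}, which locks those values in; drop them from G, I, L.
G has just one choice, so G = 10. Eliminate 10 elsewhere: I, K.
That leaves L = 5.
Determined: G=10, L=5. The other variables each still have more than one consistent value. That makes 2.

2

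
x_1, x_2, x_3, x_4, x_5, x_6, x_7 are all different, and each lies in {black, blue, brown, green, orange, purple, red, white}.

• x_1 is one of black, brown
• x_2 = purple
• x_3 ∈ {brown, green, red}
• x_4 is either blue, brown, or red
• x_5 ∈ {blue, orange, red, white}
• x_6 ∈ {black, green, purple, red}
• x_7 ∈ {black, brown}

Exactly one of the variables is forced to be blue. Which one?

x_4

x_2 has just one choice, so x_2 = purple. Remove purple from x_6.
x_1 and x_7 share exactly the 2 values {black, brown}; by pigeonhole those values go to them, so strike black, brown from x_3, x_4, x_6.
The 2 variables x_3 and x_6 are confined to {green, red}, which locks those values in; drop them from x_4, x_5.
So blue goes to x_4.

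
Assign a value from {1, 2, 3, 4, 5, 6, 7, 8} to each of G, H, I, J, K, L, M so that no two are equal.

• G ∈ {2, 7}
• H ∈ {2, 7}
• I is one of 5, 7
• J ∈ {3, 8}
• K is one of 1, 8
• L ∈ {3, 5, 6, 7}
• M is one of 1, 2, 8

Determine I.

The 7 variables draw from only 7 values {1, 2, 3, 5, 6, 7, 8}, so each is used; only L can be 6, hence L = 6.
Among the 6 still-open variables, 3 fits only J (and all 6 values in {1, 2, 3, 5, 7, 8} must be used), so J = 3.
The 5 still-open variables together cover exactly {1, 2, 5, 7, 8} — 5 values for 5 variables — and 5 appears only in I's list, so I = 5.

5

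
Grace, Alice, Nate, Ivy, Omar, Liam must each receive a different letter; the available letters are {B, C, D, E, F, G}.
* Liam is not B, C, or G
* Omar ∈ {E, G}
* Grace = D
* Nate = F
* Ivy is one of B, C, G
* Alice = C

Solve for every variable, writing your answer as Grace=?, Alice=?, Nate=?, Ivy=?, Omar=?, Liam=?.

Grace=D, Alice=C, Nate=F, Ivy=B, Omar=G, Liam=E

Grace must be D (only option left). Remove D from Liam.
Alice must be C (only option left). Remove C from Ivy.
Nate has just one choice, so Nate = F. So Liam can't be F.
Liam must be E (only option left). Remove E from Omar.
Omar must be G (only option left). So Ivy can't be G.
Ivy has just one choice, so Ivy = B.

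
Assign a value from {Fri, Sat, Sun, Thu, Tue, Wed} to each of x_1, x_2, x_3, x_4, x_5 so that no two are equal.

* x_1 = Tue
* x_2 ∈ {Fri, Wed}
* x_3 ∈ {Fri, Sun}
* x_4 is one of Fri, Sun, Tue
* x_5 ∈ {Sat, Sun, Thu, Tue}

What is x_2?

Wed

x_1's domain is down to {Tue}, so x_1 = Tue. So x_4, x_5 can't be Tue.
The 2 variables x_3 and x_4 are confined to {Fri, Sun}, which locks those values in; drop them from x_2, x_5.
So x_2 = Wed.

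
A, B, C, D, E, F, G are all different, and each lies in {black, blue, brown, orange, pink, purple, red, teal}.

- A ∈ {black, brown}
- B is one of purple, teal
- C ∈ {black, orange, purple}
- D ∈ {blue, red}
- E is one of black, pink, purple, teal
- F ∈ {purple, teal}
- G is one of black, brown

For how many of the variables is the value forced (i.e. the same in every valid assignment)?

A and G share exactly the 2 values {black, brown}; by pigeonhole those values go to them, so strike black, brown from C, E.
B and F share exactly the 2 values {purple, teal}; by pigeonhole those values go to them, so strike purple, teal from C, E.
C has just one choice, so C = orange.
E's domain is down to {pink}, so E = pink.
Determined: C=orange, E=pink. The other variables each still have more than one consistent value. That makes 2.

2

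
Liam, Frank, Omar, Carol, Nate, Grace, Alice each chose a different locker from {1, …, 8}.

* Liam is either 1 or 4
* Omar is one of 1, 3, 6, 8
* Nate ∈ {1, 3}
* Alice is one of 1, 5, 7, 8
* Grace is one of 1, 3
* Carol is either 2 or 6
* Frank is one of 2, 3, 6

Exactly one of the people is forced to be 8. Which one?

Nate and Grace share exactly the 2 values {1, 3}; by pigeonhole those values go to them, so strike 1, 3 from Liam, Frank, Omar, Alice.
Liam has just one choice, so Liam = 4.
The 2 variables Frank and Carol are confined to {2, 6}, which locks those values in; drop them from Omar.
So 8 goes to Omar.

Omar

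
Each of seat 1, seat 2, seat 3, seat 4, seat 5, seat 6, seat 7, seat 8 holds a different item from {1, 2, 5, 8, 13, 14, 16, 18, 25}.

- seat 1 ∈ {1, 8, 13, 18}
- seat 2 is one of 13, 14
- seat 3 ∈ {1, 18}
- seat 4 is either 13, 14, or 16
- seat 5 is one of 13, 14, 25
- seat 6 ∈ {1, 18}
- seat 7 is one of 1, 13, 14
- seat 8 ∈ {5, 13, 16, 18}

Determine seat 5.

25

The 8 variables together cover exactly {1, 5, 8, 13, 14, 16, 18, 25} — 8 values for 8 variables — and 5 appears only in seat 8's list, so seat 8 = 5.
Among the 7 still-open variables, 8 fits only seat 1 (and all 7 values in {1, 8, 13, 14, 16, 18, 25} must be used), so seat 1 = 8.
The 6 still-open variables draw from only 6 values {1, 13, 14, 16, 18, 25}, so each is used; only seat 4 can be 16, hence seat 4 = 16.
Among the 5 still-open variables, 25 fits only seat 5 (and all 5 values in {1, 13, 14, 18, 25} must be used), so seat 5 = 25.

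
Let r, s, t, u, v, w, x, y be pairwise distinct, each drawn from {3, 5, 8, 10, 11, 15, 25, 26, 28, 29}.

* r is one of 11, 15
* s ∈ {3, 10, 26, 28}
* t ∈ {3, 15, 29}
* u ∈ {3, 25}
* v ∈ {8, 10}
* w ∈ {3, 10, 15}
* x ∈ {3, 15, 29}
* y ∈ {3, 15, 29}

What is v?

t, x, y between them cover only {3, 15, 29} — a naked triple. Remove those values from r, s, u, w.
That leaves r = 11.
u has just one choice, so u = 25.
w's domain is down to {10}, so w = 10. Strike 10 from s, v.
So v = 8.

8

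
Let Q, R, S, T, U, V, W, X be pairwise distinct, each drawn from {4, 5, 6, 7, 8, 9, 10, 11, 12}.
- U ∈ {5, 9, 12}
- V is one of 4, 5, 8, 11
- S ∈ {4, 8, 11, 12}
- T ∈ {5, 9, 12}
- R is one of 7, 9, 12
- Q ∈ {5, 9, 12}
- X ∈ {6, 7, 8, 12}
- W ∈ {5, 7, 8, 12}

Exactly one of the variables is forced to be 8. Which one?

The 8 variables draw from only 8 values {4, 5, 6, 7, 8, 9, 11, 12}, so each is used; only X can be 6, hence X = 6.
The 3 variables Q, T, U are confined to {5, 9, 12}, which locks those values in; drop them from R, S, V, W.
R has just one choice, so R = 7. Eliminate 7 elsewhere: W.
So 8 goes to W.

W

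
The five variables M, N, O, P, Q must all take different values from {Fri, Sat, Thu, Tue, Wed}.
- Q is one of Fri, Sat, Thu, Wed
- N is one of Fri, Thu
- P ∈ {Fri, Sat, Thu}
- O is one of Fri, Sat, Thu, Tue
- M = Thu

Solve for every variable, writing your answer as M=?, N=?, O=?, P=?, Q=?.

M=Thu, N=Fri, O=Tue, P=Sat, Q=Wed

M's domain is down to {Thu}, so M = Thu. Strike Thu from N, O, P, Q.
N must be Fri (only option left). So O, P, Q can't be Fri.
P must be Sat (only option left). Remove Sat from O, Q.
Q's domain is down to {Wed}, so Q = Wed.
O has just one choice, so O = Tue.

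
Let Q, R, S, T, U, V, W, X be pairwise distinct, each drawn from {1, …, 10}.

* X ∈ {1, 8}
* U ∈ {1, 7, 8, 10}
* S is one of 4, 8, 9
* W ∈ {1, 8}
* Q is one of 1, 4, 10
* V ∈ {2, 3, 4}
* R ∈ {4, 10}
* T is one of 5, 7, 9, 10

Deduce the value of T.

5

The 2 variables W and X are confined to {1, 8}, which locks those values in; drop them from Q, S, U.
The 2 variables Q and R are confined to {4, 10}, which locks those values in; drop them from S, T, U, V.
That leaves S = 9. Eliminate 9 elsewhere: T.
U has just one choice, so U = 7. Eliminate 7 elsewhere: T.
So T = 5.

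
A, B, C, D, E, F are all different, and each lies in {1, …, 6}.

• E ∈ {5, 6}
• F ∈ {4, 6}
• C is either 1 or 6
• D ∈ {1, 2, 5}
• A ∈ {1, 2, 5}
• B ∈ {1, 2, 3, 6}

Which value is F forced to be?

Among the 6 variables, 3 fits only B (and all 6 values in {1, 2, 3, 4, 5, 6} must be used), so B = 3.
The 5 still-open variables together cover exactly {1, 2, 4, 5, 6} — 5 values for 5 variables — and 4 appears only in F's list, so F = 4.

4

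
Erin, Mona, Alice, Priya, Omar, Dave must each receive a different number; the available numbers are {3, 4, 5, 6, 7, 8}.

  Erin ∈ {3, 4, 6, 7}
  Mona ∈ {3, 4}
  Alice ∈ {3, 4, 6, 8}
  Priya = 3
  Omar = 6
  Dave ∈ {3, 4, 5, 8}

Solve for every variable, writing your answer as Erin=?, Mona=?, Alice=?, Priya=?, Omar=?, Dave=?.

Erin=7, Mona=4, Alice=8, Priya=3, Omar=6, Dave=5

Priya has just one choice, so Priya = 3. Eliminate 3 elsewhere: Erin, Mona, Alice, Dave.
Omar has just one choice, so Omar = 6. Remove 6 from Erin, Alice.
Mona has just one choice, so Mona = 4. Strike 4 from Erin, Alice, Dave.
Alice has just one choice, so Alice = 8. Strike 8 from Dave.
Dave's domain is down to {5}, so Dave = 5.
Erin's domain is down to {7}, so Erin = 7.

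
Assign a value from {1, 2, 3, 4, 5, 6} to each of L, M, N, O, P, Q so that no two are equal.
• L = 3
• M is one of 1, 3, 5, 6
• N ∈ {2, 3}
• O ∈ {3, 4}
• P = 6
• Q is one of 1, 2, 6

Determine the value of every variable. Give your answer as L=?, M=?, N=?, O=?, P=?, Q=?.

L has just one choice, so L = 3. So M, N, O can't be 3.
N's domain is down to {2}, so N = 2. Eliminate 2 elsewhere: Q.
O must be 4 (only option left).
P's domain is down to {6}, so P = 6. Eliminate 6 elsewhere: M, Q.
Q has just one choice, so Q = 1. Eliminate 1 elsewhere: M.
M's domain is down to {5}, so M = 5.

L=3, M=5, N=2, O=4, P=6, Q=1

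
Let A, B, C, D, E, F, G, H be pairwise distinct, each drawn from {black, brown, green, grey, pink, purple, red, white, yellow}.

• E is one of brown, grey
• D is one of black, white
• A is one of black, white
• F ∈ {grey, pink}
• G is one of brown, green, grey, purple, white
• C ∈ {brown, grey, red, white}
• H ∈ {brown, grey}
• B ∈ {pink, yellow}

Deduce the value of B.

yellow

A and D between them cover only {black, white} — a naked pair. Remove those values from C, G.
E and H share exactly the 2 values {brown, grey}; by pigeonhole those values go to them, so strike brown, grey from C, F, G.
C must be red (only option left).
That leaves F = pink. So B can't be pink.
So B = yellow.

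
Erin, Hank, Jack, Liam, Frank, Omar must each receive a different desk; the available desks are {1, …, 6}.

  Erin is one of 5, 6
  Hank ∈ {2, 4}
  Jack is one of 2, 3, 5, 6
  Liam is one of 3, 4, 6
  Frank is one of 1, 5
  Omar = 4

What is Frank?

1

Omar's domain is down to {4}, so Omar = 4. So Hank, Liam can't be 4.
Hank must be 2 (only option left). So Jack can't be 2.
The 4 still-open variables draw from only 4 values {1, 3, 5, 6}, so each is used; only Frank can be 1, hence Frank = 1.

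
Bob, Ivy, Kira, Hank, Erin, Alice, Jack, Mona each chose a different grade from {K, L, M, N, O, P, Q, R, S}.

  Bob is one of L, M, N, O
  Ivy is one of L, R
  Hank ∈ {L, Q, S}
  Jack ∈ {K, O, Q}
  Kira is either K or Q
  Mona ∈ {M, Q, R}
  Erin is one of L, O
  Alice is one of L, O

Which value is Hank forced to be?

Among the 8 variables, N fits only Bob (and all 8 values in {K, L, M, N, O, Q, R, S} must be used), so Bob = N.
The 7 still-open variables together cover exactly {K, L, M, O, Q, R, S} — 7 values for 7 variables — and M appears only in Mona's list, so Mona = M.
The 6 still-open variables draw from only 6 values {K, L, O, Q, R, S}, so each is used; only Ivy can be R, hence Ivy = R.
The 5 still-open variables draw from only 5 values {K, L, O, Q, S}, so each is used; only Hank can be S, hence Hank = S.

S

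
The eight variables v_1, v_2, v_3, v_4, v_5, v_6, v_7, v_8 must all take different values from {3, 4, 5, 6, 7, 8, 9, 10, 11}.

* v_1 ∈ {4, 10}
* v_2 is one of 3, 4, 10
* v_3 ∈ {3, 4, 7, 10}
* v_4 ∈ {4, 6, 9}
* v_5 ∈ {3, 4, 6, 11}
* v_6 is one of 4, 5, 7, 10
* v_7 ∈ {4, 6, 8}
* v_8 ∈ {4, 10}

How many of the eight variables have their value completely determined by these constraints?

v_1 and v_8 between them cover only {4, 10} — a naked pair. Remove those values from v_2, v_3, v_4, v_5, v_6, v_7.
v_2's domain is down to {3}, so v_2 = 3. Eliminate 3 elsewhere: v_3, v_5.
That leaves v_3 = 7. Remove 7 from v_6.
v_6 must be 5 (only option left).
Determined: v_2=3, v_3=7, v_6=5. The other variables each still have more than one consistent value. That makes 3.

3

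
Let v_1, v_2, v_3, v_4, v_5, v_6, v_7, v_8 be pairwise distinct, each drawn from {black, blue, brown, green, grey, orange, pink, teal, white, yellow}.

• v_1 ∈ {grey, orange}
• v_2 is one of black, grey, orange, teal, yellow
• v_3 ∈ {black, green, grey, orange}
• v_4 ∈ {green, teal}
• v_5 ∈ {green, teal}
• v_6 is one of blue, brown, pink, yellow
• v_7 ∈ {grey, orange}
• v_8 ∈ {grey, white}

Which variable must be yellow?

v_1 and v_7 between them cover only {grey, orange} — a naked pair. Remove those values from v_2, v_3, v_8.
That leaves v_8 = white.
The 2 variables v_4 and v_5 are confined to {green, teal}, which locks those values in; drop them from v_2, v_3.
v_3's domain is down to {black}, so v_3 = black. Strike black from v_2.
So yellow goes to v_2.

v_2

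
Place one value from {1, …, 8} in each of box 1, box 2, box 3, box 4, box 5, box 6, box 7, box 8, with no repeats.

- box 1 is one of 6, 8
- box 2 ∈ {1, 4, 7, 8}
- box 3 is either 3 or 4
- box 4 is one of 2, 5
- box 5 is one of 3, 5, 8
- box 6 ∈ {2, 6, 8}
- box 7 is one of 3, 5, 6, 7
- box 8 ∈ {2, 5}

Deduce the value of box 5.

Among the 8 variables, 1 fits only box 2 (and all 8 values in {1, 2, 3, 4, 5, 6, 7, 8} must be used), so box 2 = 1.
The 7 still-open variables draw from only 7 values {2, 3, 4, 5, 6, 7, 8}, so each is used; only box 3 can be 4, hence box 3 = 4.
The 6 still-open variables together cover exactly {2, 3, 5, 6, 7, 8} — 6 values for 6 variables — and 7 appears only in box 7's list, so box 7 = 7.
The 5 still-open variables together cover exactly {2, 3, 5, 6, 8} — 5 values for 5 variables — and 3 appears only in box 5's list, so box 5 = 3.

3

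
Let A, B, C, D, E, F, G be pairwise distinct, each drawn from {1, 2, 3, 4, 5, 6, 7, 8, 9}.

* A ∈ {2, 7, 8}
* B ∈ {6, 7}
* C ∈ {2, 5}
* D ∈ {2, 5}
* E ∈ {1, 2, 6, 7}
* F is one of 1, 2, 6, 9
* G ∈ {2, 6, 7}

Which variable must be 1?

E

Among the 7 variables, 8 fits only A (and all 7 values in {1, 2, 5, 6, 7, 8, 9} must be used), so A = 8.
Among the 6 still-open variables, 9 fits only F (and all 6 values in {1, 2, 5, 6, 7, 9} must be used), so F = 9.
Among the 5 still-open variables, 1 fits only E (and all 5 values in {1, 2, 5, 6, 7} must be used), so E = 1.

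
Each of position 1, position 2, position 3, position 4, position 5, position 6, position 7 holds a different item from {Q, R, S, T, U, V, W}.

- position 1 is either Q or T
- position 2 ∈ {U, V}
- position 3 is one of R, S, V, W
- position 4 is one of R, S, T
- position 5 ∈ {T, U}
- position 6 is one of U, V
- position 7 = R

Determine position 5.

position 7 must be R (only option left). Remove R from position 3, position 4.
The 6 still-open variables together cover exactly {Q, S, T, U, V, W} — 6 values for 6 variables — and Q appears only in position 1's list, so position 1 = Q.
The 5 still-open variables draw from only 5 values {S, T, U, V, W}, so each is used; only position 3 can be W, hence position 3 = W.
The 4 still-open variables draw from only 4 values {S, T, U, V}, so each is used; only position 4 can be S, hence position 4 = S.
The 3 still-open variables together cover exactly {T, U, V} — 3 values for 3 variables — and T appears only in position 5's list, so position 5 = T.

T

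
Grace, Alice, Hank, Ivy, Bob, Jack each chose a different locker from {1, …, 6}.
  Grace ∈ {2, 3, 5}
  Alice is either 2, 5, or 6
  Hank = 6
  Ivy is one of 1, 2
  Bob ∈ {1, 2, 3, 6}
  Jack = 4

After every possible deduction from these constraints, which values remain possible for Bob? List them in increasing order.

1, 2, 3

Hank has just one choice, so Hank = 6. Eliminate 6 elsewhere: Alice, Bob.
Jack's domain is down to {4}, so Jack = 4.
No further eliminations apply; Bob can still be any of 1, 2, 3.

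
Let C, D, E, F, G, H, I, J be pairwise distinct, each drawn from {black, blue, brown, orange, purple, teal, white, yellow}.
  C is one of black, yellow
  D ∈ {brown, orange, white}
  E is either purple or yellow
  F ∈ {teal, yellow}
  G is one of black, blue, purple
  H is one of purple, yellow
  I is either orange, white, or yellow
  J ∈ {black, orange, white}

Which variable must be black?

Among the 8 variables, blue fits only G (and all 8 values in {black, blue, brown, orange, purple, teal, white, yellow} must be used), so G = blue.
Among the 7 still-open variables, brown fits only D (and all 7 values in {black, brown, orange, purple, teal, white, yellow} must be used), so D = brown.
Among the 6 still-open variables, teal fits only F (and all 6 values in {black, orange, purple, teal, white, yellow} must be used), so F = teal.
E and H between them cover only {purple, yellow} — a naked pair. Remove those values from C, I.
So black goes to C.

C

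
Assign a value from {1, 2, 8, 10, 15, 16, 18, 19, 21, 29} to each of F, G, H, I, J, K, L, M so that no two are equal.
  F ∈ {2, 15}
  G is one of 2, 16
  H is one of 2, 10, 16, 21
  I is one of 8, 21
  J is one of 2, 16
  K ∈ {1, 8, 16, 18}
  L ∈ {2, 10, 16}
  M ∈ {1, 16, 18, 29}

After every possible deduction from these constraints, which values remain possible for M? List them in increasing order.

1, 18, 29

G and J share exactly the 2 values {2, 16}; by pigeonhole those values go to them, so strike 2, 16 from F, H, K, L, M.
That leaves F = 15.
L has just one choice, so L = 10. Remove 10 from H.
H must be 21 (only option left). Strike 21 from I.
That leaves I = 8. Eliminate 8 elsewhere: K.
No further eliminations apply; M can still be any of 1, 18, 29.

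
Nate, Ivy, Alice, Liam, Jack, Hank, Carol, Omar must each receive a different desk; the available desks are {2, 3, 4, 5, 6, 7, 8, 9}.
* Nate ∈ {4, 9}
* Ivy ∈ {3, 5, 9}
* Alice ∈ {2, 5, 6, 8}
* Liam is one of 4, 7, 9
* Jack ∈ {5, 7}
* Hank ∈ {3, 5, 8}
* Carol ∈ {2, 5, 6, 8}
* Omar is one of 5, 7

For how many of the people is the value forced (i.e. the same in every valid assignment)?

The 2 variables Jack and Omar are confined to {5, 7}, which locks those values in; drop them from Ivy, Alice, Liam, Hank, Carol.
Nate and Liam between them cover only {4, 9} — a naked pair. Remove those values from Ivy.
Ivy must be 3 (only option left). So Hank can't be 3.
That leaves Hank = 8. Eliminate 8 elsewhere: Alice, Carol.
Determined: Ivy=3, Hank=8. The other people each still have more than one consistent value. That makes 2.

2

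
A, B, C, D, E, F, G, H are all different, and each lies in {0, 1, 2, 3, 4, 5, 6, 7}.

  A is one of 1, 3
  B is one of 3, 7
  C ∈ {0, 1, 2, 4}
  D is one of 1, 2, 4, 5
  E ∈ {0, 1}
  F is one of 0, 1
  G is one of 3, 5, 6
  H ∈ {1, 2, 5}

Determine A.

3

The 8 variables together cover exactly {0, 1, 2, 3, 4, 5, 6, 7} — 8 values for 8 variables — and 6 appears only in G's list, so G = 6.
The 7 still-open variables draw from only 7 values {0, 1, 2, 3, 4, 5, 7}, so each is used; only B can be 7, hence B = 7.
Among the 6 still-open variables, 3 fits only A (and all 6 values in {0, 1, 2, 3, 4, 5} must be used), so A = 3.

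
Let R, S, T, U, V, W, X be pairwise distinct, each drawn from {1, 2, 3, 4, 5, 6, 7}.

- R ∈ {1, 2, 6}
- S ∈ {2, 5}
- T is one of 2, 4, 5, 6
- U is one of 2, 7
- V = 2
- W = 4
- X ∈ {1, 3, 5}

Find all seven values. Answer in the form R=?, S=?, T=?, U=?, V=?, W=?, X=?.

R=1, S=5, T=6, U=7, V=2, W=4, X=3

V has just one choice, so V = 2. So R, S, T, U can't be 2.
W's domain is down to {4}, so W = 4. Remove 4 from T.
S must be 5 (only option left). So T, X can't be 5.
T has just one choice, so T = 6. Remove 6 from R.
U has just one choice, so U = 7.
R has just one choice, so R = 1. Eliminate 1 elsewhere: X.
X has just one choice, so X = 3.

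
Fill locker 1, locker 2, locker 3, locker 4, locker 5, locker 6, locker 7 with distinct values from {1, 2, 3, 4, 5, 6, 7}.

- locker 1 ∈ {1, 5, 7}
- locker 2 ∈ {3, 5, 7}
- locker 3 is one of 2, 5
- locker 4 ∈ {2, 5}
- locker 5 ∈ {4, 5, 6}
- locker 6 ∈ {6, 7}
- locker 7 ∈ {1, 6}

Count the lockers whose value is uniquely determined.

2

The 7 variables draw from only 7 values {1, 2, 3, 4, 5, 6, 7}, so each is used; only locker 2 can be 3, hence locker 2 = 3.
The 6 still-open variables draw from only 6 values {1, 2, 4, 5, 6, 7}, so each is used; only locker 5 can be 4, hence locker 5 = 4.
The 2 variables locker 3 and locker 4 are confined to {2, 5}, which locks those values in; drop them from locker 1.
Determined: locker 2=3, locker 5=4. The other lockers each still have more than one consistent value. That makes 2.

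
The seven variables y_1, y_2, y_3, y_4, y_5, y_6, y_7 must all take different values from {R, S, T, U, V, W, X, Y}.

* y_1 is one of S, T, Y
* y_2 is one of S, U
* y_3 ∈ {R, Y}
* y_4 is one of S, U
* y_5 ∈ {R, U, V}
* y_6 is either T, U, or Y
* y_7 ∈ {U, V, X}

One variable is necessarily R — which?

y_3

Among the 7 variables, X fits only y_7 (and all 7 values in {R, S, T, U, V, X, Y} must be used), so y_7 = X.
The 6 still-open variables draw from only 6 values {R, S, T, U, V, Y}, so each is used; only y_5 can be V, hence y_5 = V.
The 5 still-open variables draw from only 5 values {R, S, T, U, Y}, so each is used; only y_3 can be R, hence y_3 = R.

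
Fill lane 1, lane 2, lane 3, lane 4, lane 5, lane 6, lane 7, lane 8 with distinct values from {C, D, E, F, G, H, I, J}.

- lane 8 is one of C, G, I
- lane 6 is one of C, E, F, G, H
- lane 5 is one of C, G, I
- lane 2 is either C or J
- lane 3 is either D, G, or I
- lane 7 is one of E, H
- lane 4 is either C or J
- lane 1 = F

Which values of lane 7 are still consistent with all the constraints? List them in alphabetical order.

E, H

lane 1 has just one choice, so lane 1 = F. Eliminate F elsewhere: lane 6.
Among the 7 still-open variables, D fits only lane 3 (and all 7 values in {C, D, E, G, H, I, J} must be used), so lane 3 = D.
The 2 variables lane 2 and lane 4 are confined to {C, J}, which locks those values in; drop them from lane 5, lane 6, lane 8.
The 2 variables lane 5 and lane 8 are confined to {G, I}, which locks those values in; drop them from lane 6.
No further eliminations apply; lane 7 can still be any of E, H.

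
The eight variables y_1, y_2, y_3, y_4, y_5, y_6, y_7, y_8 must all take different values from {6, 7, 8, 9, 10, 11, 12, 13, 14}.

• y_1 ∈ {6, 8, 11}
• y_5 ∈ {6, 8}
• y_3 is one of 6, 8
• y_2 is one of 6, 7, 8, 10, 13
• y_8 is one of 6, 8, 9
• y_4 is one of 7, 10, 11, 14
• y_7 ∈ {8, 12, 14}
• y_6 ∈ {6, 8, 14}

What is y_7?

y_3 and y_5 share exactly the 2 values {6, 8}; by pigeonhole those values go to them, so strike 6, 8 from y_1, y_2, y_6, y_7, y_8.
That leaves y_1 = 11. Remove 11 from y_4.
y_6 must be 14 (only option left). So y_4, y_7 can't be 14.
So y_7 = 12.

12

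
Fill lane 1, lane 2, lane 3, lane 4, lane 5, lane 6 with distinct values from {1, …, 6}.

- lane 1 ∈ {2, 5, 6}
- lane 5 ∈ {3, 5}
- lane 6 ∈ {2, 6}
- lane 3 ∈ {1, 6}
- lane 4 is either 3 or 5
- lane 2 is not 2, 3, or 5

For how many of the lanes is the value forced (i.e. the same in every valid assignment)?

2

The 6 variables draw from only 6 values {1, 2, 3, 4, 5, 6}, so each is used; only lane 2 can be 4, hence lane 2 = 4.
Among the 5 still-open variables, 1 fits only lane 3 (and all 5 values in {1, 2, 3, 5, 6} must be used), so lane 3 = 1.
lane 4 and lane 5 between them cover only {3, 5} — a naked pair. Remove those values from lane 1.
Determined: lane 2=4, lane 3=1. The other lanes each still have more than one consistent value. That makes 2.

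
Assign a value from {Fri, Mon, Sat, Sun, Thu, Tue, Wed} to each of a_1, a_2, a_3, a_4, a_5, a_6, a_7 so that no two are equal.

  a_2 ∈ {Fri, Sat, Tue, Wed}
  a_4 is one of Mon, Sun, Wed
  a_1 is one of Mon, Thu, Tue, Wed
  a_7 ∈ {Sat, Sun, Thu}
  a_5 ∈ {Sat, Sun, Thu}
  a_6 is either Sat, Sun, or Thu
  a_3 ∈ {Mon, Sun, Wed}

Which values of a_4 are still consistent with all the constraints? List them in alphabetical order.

The 7 variables draw from only 7 values {Fri, Mon, Sat, Sun, Thu, Tue, Wed}, so each is used; only a_2 can be Fri, hence a_2 = Fri.
Among the 6 still-open variables, Tue fits only a_1 (and all 6 values in {Mon, Sat, Sun, Thu, Tue, Wed} must be used), so a_1 = Tue.
a_5, a_6, a_7 share exactly the 3 values {Sat, Sun, Thu}; by pigeonhole those values go to them, so strike Sat, Sun, Thu from a_3, a_4.
No further eliminations apply; a_4 can still be any of Mon, Wed.

Mon, Wed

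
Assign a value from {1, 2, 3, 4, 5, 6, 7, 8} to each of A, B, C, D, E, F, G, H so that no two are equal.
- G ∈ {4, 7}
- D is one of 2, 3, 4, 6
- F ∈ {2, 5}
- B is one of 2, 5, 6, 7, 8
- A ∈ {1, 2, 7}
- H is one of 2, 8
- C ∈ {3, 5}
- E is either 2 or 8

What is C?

3

Among the 8 variables, 1 fits only A (and all 8 values in {1, 2, 3, 4, 5, 6, 7, 8} must be used), so A = 1.
E and H share exactly the 2 values {2, 8}; by pigeonhole those values go to them, so strike 2, 8 from B, D, F.
That leaves F = 5. So B, C can't be 5.
So C = 3.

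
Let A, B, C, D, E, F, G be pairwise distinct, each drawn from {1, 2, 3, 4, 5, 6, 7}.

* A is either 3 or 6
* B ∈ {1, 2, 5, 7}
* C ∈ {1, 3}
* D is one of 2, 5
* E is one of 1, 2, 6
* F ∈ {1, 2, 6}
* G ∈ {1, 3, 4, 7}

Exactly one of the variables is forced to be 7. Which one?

B

The 7 variables draw from only 7 values {1, 2, 3, 4, 5, 6, 7}, so each is used; only G can be 4, hence G = 4.
The 6 still-open variables together cover exactly {1, 2, 3, 5, 6, 7} — 6 values for 6 variables — and 7 appears only in B's list, so B = 7.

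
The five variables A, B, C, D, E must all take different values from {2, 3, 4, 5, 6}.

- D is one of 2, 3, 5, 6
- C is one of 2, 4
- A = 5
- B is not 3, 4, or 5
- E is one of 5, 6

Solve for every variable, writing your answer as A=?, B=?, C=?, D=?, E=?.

A must be 5 (only option left). So D, E can't be 5.
E's domain is down to {6}, so E = 6. So B, D can't be 6.
B must be 2 (only option left). So C, D can't be 2.
C's domain is down to {4}, so C = 4.
D has just one choice, so D = 3.

A=5, B=2, C=4, D=3, E=6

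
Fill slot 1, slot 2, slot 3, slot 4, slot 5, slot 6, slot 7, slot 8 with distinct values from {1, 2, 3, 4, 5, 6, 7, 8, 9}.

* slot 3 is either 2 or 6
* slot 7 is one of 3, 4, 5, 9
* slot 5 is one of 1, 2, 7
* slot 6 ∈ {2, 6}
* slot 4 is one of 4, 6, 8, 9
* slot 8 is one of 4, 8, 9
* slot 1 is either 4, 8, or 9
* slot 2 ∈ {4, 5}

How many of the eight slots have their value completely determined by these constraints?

slot 3 and slot 6 between them cover only {2, 6} — a naked pair. Remove those values from slot 4, slot 5.
The 3 variables slot 1, slot 4, slot 8 are confined to {4, 8, 9}, which locks those values in; drop them from slot 2, slot 7.
slot 2 has just one choice, so slot 2 = 5. Remove 5 from slot 7.
slot 7 has just one choice, so slot 7 = 3.
Determined: slot 2=5, slot 7=3. The other slots each still have more than one consistent value. That makes 2.

2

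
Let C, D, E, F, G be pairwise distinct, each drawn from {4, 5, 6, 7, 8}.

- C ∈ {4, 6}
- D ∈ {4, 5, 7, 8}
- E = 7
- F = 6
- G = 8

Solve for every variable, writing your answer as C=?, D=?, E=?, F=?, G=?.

E's domain is down to {7}, so E = 7. So D can't be 7.
F has just one choice, so F = 6. Strike 6 from C.
G has just one choice, so G = 8. Remove 8 from D.
C has just one choice, so C = 4. Eliminate 4 elsewhere: D.
That leaves D = 5.

C=4, D=5, E=7, F=6, G=8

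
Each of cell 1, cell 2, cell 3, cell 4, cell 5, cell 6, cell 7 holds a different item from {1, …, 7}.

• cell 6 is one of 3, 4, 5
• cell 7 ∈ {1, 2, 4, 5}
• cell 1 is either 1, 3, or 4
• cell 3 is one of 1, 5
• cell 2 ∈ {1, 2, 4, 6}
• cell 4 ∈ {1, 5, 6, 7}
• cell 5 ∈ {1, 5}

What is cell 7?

The 7 variables draw from only 7 values {1, 2, 3, 4, 5, 6, 7}, so each is used; only cell 4 can be 7, hence cell 4 = 7.
Among the 6 still-open variables, 6 fits only cell 2 (and all 6 values in {1, 2, 3, 4, 5, 6} must be used), so cell 2 = 6.
Among the 5 still-open variables, 2 fits only cell 7 (and all 5 values in {1, 2, 3, 4, 5} must be used), so cell 7 = 2.

2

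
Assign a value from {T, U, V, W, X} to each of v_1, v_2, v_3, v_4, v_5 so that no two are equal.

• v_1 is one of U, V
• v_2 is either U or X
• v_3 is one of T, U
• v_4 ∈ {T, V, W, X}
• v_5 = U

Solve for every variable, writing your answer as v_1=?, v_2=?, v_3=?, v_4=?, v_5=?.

v_5 has just one choice, so v_5 = U. So v_1, v_2, v_3 can't be U.
v_1 has just one choice, so v_1 = V. Strike V from v_4.
v_2 has just one choice, so v_2 = X. Strike X from v_4.
v_3 must be T (only option left). So v_4 can't be T.
v_4's domain is down to {W}, so v_4 = W.

v_1=V, v_2=X, v_3=T, v_4=W, v_5=U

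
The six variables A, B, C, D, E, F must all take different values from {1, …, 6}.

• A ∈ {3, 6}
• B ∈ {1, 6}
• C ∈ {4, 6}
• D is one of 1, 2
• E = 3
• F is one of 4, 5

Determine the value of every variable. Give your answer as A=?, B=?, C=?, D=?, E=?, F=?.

E has just one choice, so E = 3. Remove 3 from A.
A has just one choice, so A = 6. So B, C can't be 6.
B has just one choice, so B = 1. Strike 1 from D.
C must be 4 (only option left). Remove 4 from F.
That leaves D = 2.
F has just one choice, so F = 5.

A=6, B=1, C=4, D=2, E=3, F=5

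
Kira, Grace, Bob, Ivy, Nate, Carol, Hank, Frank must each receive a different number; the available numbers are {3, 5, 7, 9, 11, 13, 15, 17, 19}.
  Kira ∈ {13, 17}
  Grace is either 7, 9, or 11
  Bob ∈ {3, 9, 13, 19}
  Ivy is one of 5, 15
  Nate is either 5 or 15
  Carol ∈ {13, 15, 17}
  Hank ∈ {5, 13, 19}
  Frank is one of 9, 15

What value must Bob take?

Ivy and Nate share exactly the 2 values {5, 15}; by pigeonhole those values go to them, so strike 5, 15 from Carol, Hank, Frank.
Frank has just one choice, so Frank = 9. Eliminate 9 elsewhere: Grace, Bob.
Kira and Carol share exactly the 2 values {13, 17}; by pigeonhole those values go to them, so strike 13, 17 from Bob, Hank.
Hank's domain is down to {19}, so Hank = 19. So Bob can't be 19.
So Bob = 3.

3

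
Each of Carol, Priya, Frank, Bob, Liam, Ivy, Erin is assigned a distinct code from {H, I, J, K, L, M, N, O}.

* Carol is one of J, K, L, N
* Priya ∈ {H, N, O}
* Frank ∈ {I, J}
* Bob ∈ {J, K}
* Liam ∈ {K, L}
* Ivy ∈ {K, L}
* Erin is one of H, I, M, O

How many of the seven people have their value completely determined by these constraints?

3

Liam and Ivy share exactly the 2 values {K, L}; by pigeonhole those values go to them, so strike K, L from Carol, Bob.
That leaves Bob = J. Remove J from Carol, Frank.
Carol must be N (only option left). Remove N from Priya.
Frank must be I (only option left). Eliminate I elsewhere: Erin.
Determined: Carol=N, Frank=I, Bob=J. The other people each still have more than one consistent value. That makes 3.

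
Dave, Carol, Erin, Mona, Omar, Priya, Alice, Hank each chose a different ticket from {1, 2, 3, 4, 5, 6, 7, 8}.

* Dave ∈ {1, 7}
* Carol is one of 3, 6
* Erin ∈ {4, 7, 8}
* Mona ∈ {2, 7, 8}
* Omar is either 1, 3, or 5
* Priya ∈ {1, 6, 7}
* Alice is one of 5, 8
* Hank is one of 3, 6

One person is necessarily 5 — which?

Omar

The 8 variables together cover exactly {1, 2, 3, 4, 5, 6, 7, 8} — 8 values for 8 variables — and 2 appears only in Mona's list, so Mona = 2.
The 7 still-open variables together cover exactly {1, 3, 4, 5, 6, 7, 8} — 7 values for 7 variables — and 4 appears only in Erin's list, so Erin = 4.
The 6 still-open variables together cover exactly {1, 3, 5, 6, 7, 8} — 6 values for 6 variables — and 8 appears only in Alice's list, so Alice = 8.
The 5 still-open variables draw from only 5 values {1, 3, 5, 6, 7}, so each is used; only Omar can be 5, hence Omar = 5.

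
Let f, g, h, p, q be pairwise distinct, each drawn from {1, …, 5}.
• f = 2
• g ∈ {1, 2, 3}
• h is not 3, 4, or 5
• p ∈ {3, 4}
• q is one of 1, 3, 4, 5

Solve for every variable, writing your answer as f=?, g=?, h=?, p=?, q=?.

f has just one choice, so f = 2. Strike 2 from g, h.
That leaves h = 1. Eliminate 1 elsewhere: g, q.
g must be 3 (only option left). Eliminate 3 elsewhere: p, q.
p has just one choice, so p = 4. Strike 4 from q.
q must be 5 (only option left).

f=2, g=3, h=1, p=4, q=5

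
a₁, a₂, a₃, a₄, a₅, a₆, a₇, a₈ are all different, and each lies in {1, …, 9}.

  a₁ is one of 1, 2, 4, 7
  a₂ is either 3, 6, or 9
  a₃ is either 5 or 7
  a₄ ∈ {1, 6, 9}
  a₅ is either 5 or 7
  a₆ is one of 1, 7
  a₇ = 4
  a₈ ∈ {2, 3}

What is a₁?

2

a₇ has just one choice, so a₇ = 4. Eliminate 4 elsewhere: a₁.
a₃ and a₅ share exactly the 2 values {5, 7}; by pigeonhole those values go to them, so strike 5, 7 from a₁, a₆.
a₆ must be 1 (only option left). Remove 1 from a₁, a₄.
So a₁ = 2.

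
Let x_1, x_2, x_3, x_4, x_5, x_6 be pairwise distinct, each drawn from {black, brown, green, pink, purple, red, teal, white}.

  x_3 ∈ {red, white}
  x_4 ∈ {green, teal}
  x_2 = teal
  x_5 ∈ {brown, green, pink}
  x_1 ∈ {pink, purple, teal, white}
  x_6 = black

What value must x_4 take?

x_2's domain is down to {teal}, so x_2 = teal. Strike teal from x_1, x_4.
So x_4 = green.

green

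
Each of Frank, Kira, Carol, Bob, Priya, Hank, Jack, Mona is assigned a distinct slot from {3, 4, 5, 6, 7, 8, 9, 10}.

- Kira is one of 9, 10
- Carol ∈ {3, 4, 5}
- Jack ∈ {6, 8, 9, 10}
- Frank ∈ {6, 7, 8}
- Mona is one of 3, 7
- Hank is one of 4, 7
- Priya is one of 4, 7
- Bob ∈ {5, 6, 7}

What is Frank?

The 2 variables Priya and Hank are confined to {4, 7}, which locks those values in; drop them from Frank, Carol, Bob, Mona.
Mona must be 3 (only option left). Eliminate 3 elsewhere: Carol.
Carol's domain is down to {5}, so Carol = 5. Eliminate 5 elsewhere: Bob.
That leaves Bob = 6. Strike 6 from Frank, Jack.
So Frank = 8.

8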